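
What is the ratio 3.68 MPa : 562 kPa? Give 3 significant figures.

6.55

(3.68e6) / (562e3) = 0.006548e3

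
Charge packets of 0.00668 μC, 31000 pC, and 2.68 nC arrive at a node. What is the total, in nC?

40.36 nC

In nC:
  0.00668 μC = 0.00668e3 nC = 6.68
  31000 pC = 31000e-3 nC = 31
  2.68 nC → 2.68
Sum: 6.68 + 31 + 2.68 = 40.36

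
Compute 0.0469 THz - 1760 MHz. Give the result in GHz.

45.14 GHz

In GHz:
  0.0469 THz = 0.0469 × 10³ GHz = 46.9
  1760 MHz = 1760 × 10⁻³ GHz = 1.76
Difference: 46.9 - 1.76 = 45.14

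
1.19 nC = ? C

nano = 1e-9, (no prefix) = 1e0; factor is 1e-9.
1.19 × 1e-9 = 0.00000000119

0.00000000119 C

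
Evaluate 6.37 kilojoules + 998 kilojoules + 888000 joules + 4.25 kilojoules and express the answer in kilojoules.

1896.62 kilojoules

In kilojoules:
  6.37 kilojoules → 6.37
  998 kilojoules → 998
  888000 joules = 888000 × 10^-3 kilojoules = 888
  4.25 kilojoules → 4.25
Sum: 6.37 + 998 + 888 + 4.25 = 1896.62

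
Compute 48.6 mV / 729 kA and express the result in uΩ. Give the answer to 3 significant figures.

0.0667 uΩ

(48.6e-3) / (729e3) = 0.066667e-6 Ω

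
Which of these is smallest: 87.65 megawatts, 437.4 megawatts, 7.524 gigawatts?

87.65 megawatts

87.65 megawatts = 87650000 watts
437.4 megawatts = 437400000 watts
7.524 gigawatts = 7524000000 watts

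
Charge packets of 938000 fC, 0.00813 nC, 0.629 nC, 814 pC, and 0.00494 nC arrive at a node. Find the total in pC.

2394.07 pC

In pC:
  938000 fC = 938000e-3 pC = 938
  0.00813 nC = 0.00813e3 pC = 8.13
  0.629 nC = 0.629e3 pC = 629
  814 pC → 814
  0.00494 nC = 0.00494e3 pC = 4.94
Sum: 938 + 8.13 + 629 + 814 + 4.94 = 2394.07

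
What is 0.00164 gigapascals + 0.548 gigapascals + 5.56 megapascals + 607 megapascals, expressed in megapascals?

1162.2 megapascals

In megapascals:
  0.00164 gigapascals = 0.00164 × 10³ megapascals = 1.64
  0.548 gigapascals = 0.548 × 10³ megapascals = 548
  5.56 megapascals → 5.56
  607 megapascals → 607
Sum: 1.64 + 548 + 5.56 + 607 = 1162.2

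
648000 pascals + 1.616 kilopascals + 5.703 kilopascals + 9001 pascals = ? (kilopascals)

664.32 kilopascals

In kilopascals:
  648000 pascals = 648000 × 10⁻³ kilopascals = 648
  1.616 kilopascals → 1.616
  5.703 kilopascals → 5.703
  9001 pascals = 9001 × 10⁻³ kilopascals = 9.001
Sum: 648 + 1.616 + 5.703 + 9.001 = 664.32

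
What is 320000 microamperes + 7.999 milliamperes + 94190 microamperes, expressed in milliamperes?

422.189 milliamperes

In milliamperes:
  320000 microamperes = 320000 × 10^-3 milliamperes = 320
  7.999 milliamperes → 7.999
  94190 microamperes = 94190 × 10^-3 milliamperes = 94.19
Sum: 320 + 7.999 + 94.19 = 422.189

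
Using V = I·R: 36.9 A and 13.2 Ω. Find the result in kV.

36.9 × 13.2 = 487.08 V

0.48708 kV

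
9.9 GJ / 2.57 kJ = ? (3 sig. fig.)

(9.9e9) / (2.57e3) = 3.852e6

3850000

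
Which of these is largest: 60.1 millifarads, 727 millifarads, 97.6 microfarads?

727 millifarads

60.1 millifarads = 0.0601 farads
727 millifarads = 0.727 farads
97.6 microfarads = 0.0000976 farads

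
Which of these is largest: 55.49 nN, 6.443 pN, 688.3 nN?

688.3 nN

55.49 nN = 0.00000005549 N
6.443 pN = 0.000000000006443 N
688.3 nN = 0.0000006883 N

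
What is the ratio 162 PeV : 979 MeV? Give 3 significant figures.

(162 × 10^15) / (979 × 10^6) = 0.1655 × 10^9

165000000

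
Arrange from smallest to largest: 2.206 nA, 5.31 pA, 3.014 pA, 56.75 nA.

3.014 pA < 5.31 pA < 2.206 nA < 56.75 nA

2.206 nA = 0.000000002206 A
5.31 pA = 0.00000000000531 A
3.014 pA = 0.000000000003014 A
56.75 nA = 0.00000005675 A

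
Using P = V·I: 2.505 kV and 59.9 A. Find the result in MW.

0.1500495 MW

2.505e3 × 59.9 = 150.0495e3 W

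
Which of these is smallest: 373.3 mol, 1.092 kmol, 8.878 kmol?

373.3 mol = 373.3 mol
1.092 kmol = 1092 mol
8.878 kmol = 8878 mol

373.3 mol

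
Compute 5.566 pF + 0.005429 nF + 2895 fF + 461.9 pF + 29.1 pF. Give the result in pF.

504.89 pF

In pF:
  5.566 pF → 5.566
  0.005429 nF = 0.005429 × 10^3 pF = 5.429
  2895 fF = 2895 × 10^-3 pF = 2.895
  461.9 pF → 461.9
  29.1 pF → 29.1
Sum: 5.566 + 5.429 + 2.895 + 461.9 + 29.1 = 504.89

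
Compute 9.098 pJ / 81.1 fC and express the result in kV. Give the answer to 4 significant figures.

(9.098e-12) / (81.1e-15) = 0.112182e3 V

0.1122 kV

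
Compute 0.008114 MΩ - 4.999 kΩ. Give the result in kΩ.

3.115 kΩ

In kΩ:
  0.008114 MΩ = 0.008114e3 kΩ = 8.114
  4.999 kΩ → 4.999
Difference: 8.114 - 4.999 = 3.115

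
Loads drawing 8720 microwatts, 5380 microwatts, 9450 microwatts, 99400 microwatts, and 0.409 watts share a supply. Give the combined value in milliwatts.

531.95 milliwatts

In milliwatts:
  8720 microwatts = 8720 × 10⁻³ milliwatts = 8.72
  5380 microwatts = 5380 × 10⁻³ milliwatts = 5.38
  9450 microwatts = 9450 × 10⁻³ milliwatts = 9.45
  99400 microwatts = 99400 × 10⁻³ milliwatts = 99.4
  0.409 watts = 0.409 × 10³ milliwatts = 409
Sum: 8.72 + 5.38 + 9.45 + 99.4 + 409 = 531.95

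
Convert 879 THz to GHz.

tera = 10^12, giga = 10^9; factor is 10^3.
879 × 10^3 = 879000

879000 GHz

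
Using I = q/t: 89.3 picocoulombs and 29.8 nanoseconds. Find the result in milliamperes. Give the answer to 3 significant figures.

(89.3 × 10^-12) / (29.8 × 10^-9) = 2.9966 × 10^-3 A

3.00 milliamperes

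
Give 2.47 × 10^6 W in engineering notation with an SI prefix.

= 2.47 × 10^6 W; 10^6 is mega.

2.47 MW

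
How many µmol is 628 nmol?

0.628 µmol

nano = 1e-9, micro = 1e-6; factor is 1e-3.
628 × 1e-3 = 0.628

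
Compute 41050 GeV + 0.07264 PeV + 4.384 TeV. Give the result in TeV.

118.074 TeV

In TeV:
  41050 GeV = 41050e-3 TeV = 41.05
  0.07264 PeV = 0.07264e3 TeV = 72.64
  4.384 TeV → 4.384
Sum: 41.05 + 72.64 + 4.384 = 118.074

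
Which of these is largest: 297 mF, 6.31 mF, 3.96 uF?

297 mF = 0.297 F
6.31 mF = 0.00631 F
3.96 uF = 0.00000396 F

297 mF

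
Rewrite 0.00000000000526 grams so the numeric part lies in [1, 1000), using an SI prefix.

= 5.26 × 10^-12 grams; 10^-12 is pico.

5.26 picograms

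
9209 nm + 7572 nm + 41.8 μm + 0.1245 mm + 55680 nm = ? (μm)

In μm:
  9209 nm = 9209 × 10^-3 μm = 9.209
  7572 nm = 7572 × 10^-3 μm = 7.572
  41.8 μm → 41.8
  0.1245 mm = 0.1245 × 10^3 μm = 124.5
  55680 nm = 55680 × 10^-3 μm = 55.68
Sum: 9.209 + 7.572 + 41.8 + 124.5 + 55.68 = 238.761

238.761 μm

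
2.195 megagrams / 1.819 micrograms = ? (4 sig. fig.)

1207000000000

(2.195e6) / (1.819e-6) = 1.2067e12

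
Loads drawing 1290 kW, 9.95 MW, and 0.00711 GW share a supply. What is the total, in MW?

18.35 MW

In MW:
  1290 kW = 1290 × 10⁻³ MW = 1.29
  9.95 MW → 9.95
  0.00711 GW = 0.00711 × 10³ MW = 7.11
Sum: 1.29 + 9.95 + 7.11 = 18.35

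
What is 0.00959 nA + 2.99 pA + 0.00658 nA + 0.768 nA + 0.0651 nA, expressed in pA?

In pA:
  0.00959 nA = 0.00959e3 pA = 9.59
  2.99 pA → 2.99
  0.00658 nA = 0.00658e3 pA = 6.58
  0.768 nA = 0.768e3 pA = 768
  0.0651 nA = 0.0651e3 pA = 65.1
Sum: 9.59 + 2.99 + 6.58 + 768 + 65.1 = 852.26

852.26 pA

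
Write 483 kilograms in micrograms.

kilo = 10^3, micro = 10^-6; factor is 10^9.
483 × 10^9 = 483000000000

483000000000 micrograms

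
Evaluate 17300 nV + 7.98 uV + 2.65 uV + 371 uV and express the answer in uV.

In uV:
  17300 nV = 17300e-3 uV = 17.3
  7.98 uV → 7.98
  2.65 uV → 2.65
  371 uV → 371
Sum: 17.3 + 7.98 + 2.65 + 371 = 398.93

398.93 uV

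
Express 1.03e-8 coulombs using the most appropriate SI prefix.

= 10.3e-9 coulombs; 1e-9 is nano.

10.3 nanocoulombs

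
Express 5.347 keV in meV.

5347000 meV

kilo = 1e3, milli = 1e-3; factor is 1e6.
5.347 × 1e6 = 5347000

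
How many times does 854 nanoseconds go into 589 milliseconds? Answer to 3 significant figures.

690000

(589 × 10^-3) / (854 × 10^-9) = 0.6897 × 10^6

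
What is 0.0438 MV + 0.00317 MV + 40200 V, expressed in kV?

87.17 kV

In kV:
  0.0438 MV = 0.0438e3 kV = 43.8
  0.00317 MV = 0.00317e3 kV = 3.17
  40200 V = 40200e-3 kV = 40.2
Sum: 43.8 + 3.17 + 40.2 = 87.17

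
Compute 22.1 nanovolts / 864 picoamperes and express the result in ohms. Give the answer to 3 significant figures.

25.6 ohms

(22.1 × 10⁻⁹) / (864 × 10⁻¹²) = 0.025579 × 10³ Ω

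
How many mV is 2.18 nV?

nano = 1e-9, milli = 1e-3; factor is 1e-6.
2.18 × 1e-6 = 0.00000218

0.00000218 mV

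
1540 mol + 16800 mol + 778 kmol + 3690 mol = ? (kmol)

800.03 kmol

In kmol:
  1540 mol = 1540e-3 kmol = 1.54
  16800 mol = 16800e-3 kmol = 16.8
  778 kmol → 778
  3690 mol = 3690e-3 kmol = 3.69
Sum: 1.54 + 16.8 + 778 + 3.69 = 800.03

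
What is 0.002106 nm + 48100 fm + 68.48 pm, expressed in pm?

In pm:
  0.002106 nm = 0.002106 × 10³ pm = 2.106
  48100 fm = 48100 × 10⁻³ pm = 48.1
  68.48 pm → 68.48
Sum: 2.106 + 48.1 + 68.48 = 118.686

118.686 pm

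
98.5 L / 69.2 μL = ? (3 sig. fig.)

(98.5) / (69.2 × 10^-6) = 1.423 × 10^6

1420000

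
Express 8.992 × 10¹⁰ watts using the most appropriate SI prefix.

89.92 gigawatts

= 89.92 × 10⁹ watts; 10⁹ is giga.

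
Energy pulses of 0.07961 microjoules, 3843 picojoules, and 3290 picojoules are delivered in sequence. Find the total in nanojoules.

86.743 nanojoules

In nanojoules:
  0.07961 microjoules = 0.07961 × 10^3 nanojoules = 79.61
  3843 picojoules = 3843 × 10^-3 nanojoules = 3.843
  3290 picojoules = 3290 × 10^-3 nanojoules = 3.29
Sum: 79.61 + 3.843 + 3.29 = 86.743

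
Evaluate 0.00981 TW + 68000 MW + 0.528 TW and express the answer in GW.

605.81 GW

In GW:
  0.00981 TW = 0.00981e3 GW = 9.81
  68000 MW = 68000e-3 GW = 68
  0.528 TW = 0.528e3 GW = 528
Sum: 9.81 + 68 + 528 = 605.81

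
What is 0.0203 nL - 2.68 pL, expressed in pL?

17.62 pL

In pL:
  0.0203 nL = 0.0203e3 pL = 20.3
  2.68 pL → 2.68
Difference: 20.3 - 2.68 = 17.62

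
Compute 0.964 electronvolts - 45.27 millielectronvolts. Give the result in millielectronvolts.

In millielectronvolts:
  0.964 electronvolts = 0.964 × 10³ millielectronvolts = 964
  45.27 millielectronvolts → 45.27
Difference: 964 - 45.27 = 918.73

918.73 millielectronvolts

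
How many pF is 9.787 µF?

micro = 10^-6, pico = 10^-12; factor is 10^6.
9.787 × 10^6 = 9787000

9787000 pF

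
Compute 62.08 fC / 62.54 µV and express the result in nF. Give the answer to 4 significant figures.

0.9926 nF

(62.08e-15) / (62.54e-6) = 0.992645e-9 F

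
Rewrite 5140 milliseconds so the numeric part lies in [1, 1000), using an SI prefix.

= 5.14 seconds; mantissa already in [1, 1000).

5.14 seconds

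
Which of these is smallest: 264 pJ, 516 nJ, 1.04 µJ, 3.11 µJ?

264 pJ

264 pJ = 0.000000000264 J
516 nJ = 0.000000516 J
1.04 µJ = 0.00000104 J
3.11 µJ = 0.00000311 J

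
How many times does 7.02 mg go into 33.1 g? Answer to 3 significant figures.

(33.1) / (7.02e-3) = 4.715e3

4720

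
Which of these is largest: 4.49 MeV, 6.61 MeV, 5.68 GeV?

4.49 MeV = 4490000 eV
6.61 MeV = 6610000 eV
5.68 GeV = 5680000000 eV

5.68 GeV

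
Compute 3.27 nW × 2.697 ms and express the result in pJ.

3.27e-9 × 2.697e-3 = 8.81919e-12 J

8.81919 pJ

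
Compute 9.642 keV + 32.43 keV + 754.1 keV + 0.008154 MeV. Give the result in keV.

804.326 keV

In keV:
  9.642 keV → 9.642
  32.43 keV → 32.43
  754.1 keV → 754.1
  0.008154 MeV = 0.008154 × 10³ keV = 8.154
Sum: 9.642 + 32.43 + 754.1 + 8.154 = 804.326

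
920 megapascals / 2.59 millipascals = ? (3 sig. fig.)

355000000000

(920 × 10⁶) / (2.59 × 10⁻³) = 355.2 × 10⁹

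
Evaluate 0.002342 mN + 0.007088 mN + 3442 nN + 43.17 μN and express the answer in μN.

In μN:
  0.002342 mN = 0.002342 × 10³ μN = 2.342
  0.007088 mN = 0.007088 × 10³ μN = 7.088
  3442 nN = 3442 × 10⁻³ μN = 3.442
  43.17 μN → 43.17
Sum: 2.342 + 7.088 + 3.442 + 43.17 = 56.042

56.042 μN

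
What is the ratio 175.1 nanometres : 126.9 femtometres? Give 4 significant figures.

1380000

(175.1 × 10^-9) / (126.9 × 10^-15) = 1.3798 × 10^6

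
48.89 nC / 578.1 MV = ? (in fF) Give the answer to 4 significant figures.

0.08457 fF

(48.89 × 10^-9) / (578.1 × 10^6) = 0.0845701 × 10^-15 F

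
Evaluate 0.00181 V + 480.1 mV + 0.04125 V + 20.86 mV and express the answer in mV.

544.02 mV

In mV:
  0.00181 V = 0.00181e3 mV = 1.81
  480.1 mV → 480.1
  0.04125 V = 0.04125e3 mV = 41.25
  20.86 mV → 20.86
Sum: 1.81 + 480.1 + 41.25 + 20.86 = 544.02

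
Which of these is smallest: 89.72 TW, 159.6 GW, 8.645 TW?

89.72 TW = 89720000000000 W
159.6 GW = 159600000000 W
8.645 TW = 8645000000000 W

159.6 GW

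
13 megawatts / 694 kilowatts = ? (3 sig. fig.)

18.7

(13e6) / (694e3) = 0.01873e3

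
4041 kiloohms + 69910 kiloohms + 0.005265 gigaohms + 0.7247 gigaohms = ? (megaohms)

803.916 megaohms

In megaohms:
  4041 kiloohms = 4041 × 10^-3 megaohms = 4.041
  69910 kiloohms = 69910 × 10^-3 megaohms = 69.91
  0.005265 gigaohms = 0.005265 × 10^3 megaohms = 5.265
  0.7247 gigaohms = 0.7247 × 10^3 megaohms = 724.7
Sum: 4.041 + 69.91 + 5.265 + 724.7 = 803.916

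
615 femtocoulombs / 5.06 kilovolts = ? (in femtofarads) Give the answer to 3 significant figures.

(615 × 10⁻¹⁵) / (5.06 × 10³) = 121.54 × 10⁻¹⁸ F

0.122 femtofarads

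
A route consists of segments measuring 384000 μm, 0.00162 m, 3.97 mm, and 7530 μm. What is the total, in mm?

In mm:
  384000 μm = 384000 × 10^-3 mm = 384
  0.00162 m = 0.00162 × 10^3 mm = 1.62
  3.97 mm → 3.97
  7530 μm = 7530 × 10^-3 mm = 7.53
Sum: 384 + 1.62 + 3.97 + 7.53 = 397.12

397.12 mm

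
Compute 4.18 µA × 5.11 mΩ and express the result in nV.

4.18e-6 × 5.11e-3 = 21.3598e-9 V

21.3598 nV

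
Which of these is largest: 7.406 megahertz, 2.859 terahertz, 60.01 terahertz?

60.01 terahertz

7.406 megahertz = 7406000 hertz
2.859 terahertz = 2859000000000 hertz
60.01 terahertz = 60010000000000 hertz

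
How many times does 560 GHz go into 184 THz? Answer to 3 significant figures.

(184 × 10^12) / (560 × 10^9) = 0.3286 × 10^3

329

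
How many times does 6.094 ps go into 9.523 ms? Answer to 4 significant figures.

(9.523e-3) / (6.094e-12) = 1.5627e9

1563000000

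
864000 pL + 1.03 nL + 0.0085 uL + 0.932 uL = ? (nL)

In nL:
  864000 pL = 864000 × 10^-3 nL = 864
  1.03 nL → 1.03
  0.0085 uL = 0.0085 × 10^3 nL = 8.5
  0.932 uL = 0.932 × 10^3 nL = 932
Sum: 864 + 1.03 + 8.5 + 932 = 1805.53

1805.53 nL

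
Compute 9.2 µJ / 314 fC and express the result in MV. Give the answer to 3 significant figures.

(9.2 × 10⁻⁶) / (314 × 10⁻¹⁵) = 0.029299 × 10⁹ V

29.3 MV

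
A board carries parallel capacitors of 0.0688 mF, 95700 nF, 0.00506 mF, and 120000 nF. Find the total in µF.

289.56 µF

In µF:
  0.0688 mF = 0.0688e3 µF = 68.8
  95700 nF = 95700e-3 µF = 95.7
  0.00506 mF = 0.00506e3 µF = 5.06
  120000 nF = 120000e-3 µF = 120
Sum: 68.8 + 95.7 + 5.06 + 120 = 289.56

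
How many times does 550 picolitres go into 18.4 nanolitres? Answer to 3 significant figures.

(18.4 × 10^-9) / (550 × 10^-12) = 0.03345 × 10^3

33.5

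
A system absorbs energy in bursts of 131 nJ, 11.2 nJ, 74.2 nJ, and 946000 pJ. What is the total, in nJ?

In nJ:
  131 nJ → 131
  11.2 nJ → 11.2
  74.2 nJ → 74.2
  946000 pJ = 946000 × 10⁻³ nJ = 946
Sum: 131 + 11.2 + 74.2 + 946 = 1162.4

1162.4 nJ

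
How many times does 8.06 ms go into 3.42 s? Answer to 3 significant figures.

(3.42) / (8.06e-3) = 0.4243e3

424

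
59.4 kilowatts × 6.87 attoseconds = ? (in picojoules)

0.408078 picojoules

59.4 × 10^3 × 6.87 × 10^-18 = 408.078 × 10^-15 J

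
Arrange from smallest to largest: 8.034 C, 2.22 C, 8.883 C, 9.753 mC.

9.753 mC < 2.22 C < 8.034 C < 8.883 C

8.034 C = 8.034 C
2.22 C = 2.22 C
8.883 C = 8.883 C
9.753 mC = 0.009753 C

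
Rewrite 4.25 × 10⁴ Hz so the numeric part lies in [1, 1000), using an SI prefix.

42.5 kHz

= 42.5 × 10³ Hz; 10³ is kilo.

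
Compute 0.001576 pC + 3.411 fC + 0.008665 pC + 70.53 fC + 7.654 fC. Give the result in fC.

In fC:
  0.001576 pC = 0.001576e3 fC = 1.576
  3.411 fC → 3.411
  0.008665 pC = 0.008665e3 fC = 8.665
  70.53 fC → 70.53
  7.654 fC → 7.654
Sum: 1.576 + 3.411 + 8.665 + 70.53 + 7.654 = 91.836

91.836 fC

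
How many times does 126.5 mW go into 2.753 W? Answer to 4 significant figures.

(2.753) / (126.5 × 10^-3) = 0.021763 × 10^3

21.76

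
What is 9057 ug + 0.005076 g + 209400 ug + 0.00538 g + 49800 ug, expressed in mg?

278.713 mg

In mg:
  9057 ug = 9057 × 10⁻³ mg = 9.057
  0.005076 g = 0.005076 × 10³ mg = 5.076
  209400 ug = 209400 × 10⁻³ mg = 209.4
  0.00538 g = 0.00538 × 10³ mg = 5.38
  49800 ug = 49800 × 10⁻³ mg = 49.8
Sum: 9.057 + 5.076 + 209.4 + 5.38 + 49.8 = 278.713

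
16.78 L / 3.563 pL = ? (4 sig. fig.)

(16.78) / (3.563 × 10^-12) = 4.7095 × 10^12

4710000000000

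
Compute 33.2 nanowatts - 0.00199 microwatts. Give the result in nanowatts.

31.21 nanowatts

In nanowatts:
  33.2 nanowatts → 33.2
  0.00199 microwatts = 0.00199 × 10^3 nanowatts = 1.99
Difference: 33.2 - 1.99 = 31.21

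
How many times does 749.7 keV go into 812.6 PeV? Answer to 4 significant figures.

1084000000000

(812.6 × 10¹⁵) / (749.7 × 10³) = 1.0839 × 10¹²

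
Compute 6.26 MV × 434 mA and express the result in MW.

6.26 × 10⁶ × 434 × 10⁻³ = 2716.84 × 10³ W

2.71684 MW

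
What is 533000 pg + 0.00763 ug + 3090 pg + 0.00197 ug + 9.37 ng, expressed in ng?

555.06 ng

In ng:
  533000 pg = 533000e-3 ng = 533
  0.00763 ug = 0.00763e3 ng = 7.63
  3090 pg = 3090e-3 ng = 3.09
  0.00197 ug = 0.00197e3 ng = 1.97
  9.37 ng → 9.37
Sum: 533 + 7.63 + 3.09 + 1.97 + 9.37 = 555.06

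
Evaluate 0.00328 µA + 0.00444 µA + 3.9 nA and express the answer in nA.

11.62 nA

In nA:
  0.00328 µA = 0.00328e3 nA = 3.28
  0.00444 µA = 0.00444e3 nA = 4.44
  3.9 nA → 3.9
Sum: 3.28 + 4.44 + 3.9 = 11.62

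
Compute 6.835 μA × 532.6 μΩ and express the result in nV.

3.640321 nV

6.835 × 10⁻⁶ × 532.6 × 10⁻⁶ = 3640.321 × 10⁻¹² V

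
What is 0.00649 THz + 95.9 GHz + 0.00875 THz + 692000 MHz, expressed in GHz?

803.14 GHz

In GHz:
  0.00649 THz = 0.00649e3 GHz = 6.49
  95.9 GHz → 95.9
  0.00875 THz = 0.00875e3 GHz = 8.75
  692000 MHz = 692000e-3 GHz = 692
Sum: 6.49 + 95.9 + 8.75 + 692 = 803.14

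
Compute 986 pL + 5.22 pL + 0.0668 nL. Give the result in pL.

1058.02 pL

In pL:
  986 pL → 986
  5.22 pL → 5.22
  0.0668 nL = 0.0668e3 pL = 66.8
Sum: 986 + 5.22 + 66.8 = 1058.02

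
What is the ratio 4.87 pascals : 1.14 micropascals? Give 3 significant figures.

4270000

(4.87) / (1.14 × 10⁻⁶) = 4.272 × 10⁶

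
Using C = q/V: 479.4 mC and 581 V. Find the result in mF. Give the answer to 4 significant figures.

(479.4 × 10⁻³) / (581) = 0.825129 × 10⁻³ F

0.8251 mF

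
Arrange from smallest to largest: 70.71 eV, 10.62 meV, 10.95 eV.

70.71 eV = 70.71 eV
10.62 meV = 0.01062 eV
10.95 eV = 10.95 eV

10.62 meV < 10.95 eV < 70.71 eV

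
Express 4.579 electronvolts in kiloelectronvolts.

(no prefix) = 10⁰, kilo = 10³; factor is 10⁻³.
4.579 × 10⁻³ = 0.004579

0.004579 kiloelectronvolts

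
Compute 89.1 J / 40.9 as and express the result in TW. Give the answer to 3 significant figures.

2180000 TW

(89.1) / (40.9 × 10⁻¹⁸) = 2.1785 × 10¹⁸ W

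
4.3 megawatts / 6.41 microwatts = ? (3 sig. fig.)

(4.3 × 10^6) / (6.41 × 10^-6) = 0.6708 × 10^12

671000000000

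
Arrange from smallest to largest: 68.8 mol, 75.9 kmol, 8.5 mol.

8.5 mol < 68.8 mol < 75.9 kmol

68.8 mol = 68.8 mol
75.9 kmol = 75900 mol
8.5 mol = 8.5 mol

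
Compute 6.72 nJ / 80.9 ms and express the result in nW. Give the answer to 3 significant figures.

83.1 nW

(6.72 × 10⁻⁹) / (80.9 × 10⁻³) = 0.083066 × 10⁻⁶ W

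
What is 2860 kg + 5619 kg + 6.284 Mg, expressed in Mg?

In Mg:
  2860 kg = 2860e-3 Mg = 2.86
  5619 kg = 5619e-3 Mg = 5.619
  6.284 Mg → 6.284
Sum: 2.86 + 5.619 + 6.284 = 14.763

14.763 Mg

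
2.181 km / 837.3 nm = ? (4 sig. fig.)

2605000000

(2.181 × 10^3) / (837.3 × 10^-9) = 0.0026048 × 10^12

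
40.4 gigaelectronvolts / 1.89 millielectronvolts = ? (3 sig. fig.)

21400000000000

(40.4 × 10⁹) / (1.89 × 10⁻³) = 21.38 × 10¹²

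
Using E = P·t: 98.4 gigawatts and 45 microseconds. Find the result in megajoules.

98.4 × 10^9 × 45 × 10^-6 = 4428 × 10^3 J

4.428 megajoules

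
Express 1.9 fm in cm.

0.00000000000019 cm

femto = 1e-15, centi = 1e-2; factor is 1e-13.
1.9 × 1e-13 = 0.00000000000019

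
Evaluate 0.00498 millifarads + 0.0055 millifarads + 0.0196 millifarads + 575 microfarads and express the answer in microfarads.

In microfarads:
  0.00498 millifarads = 0.00498 × 10^3 microfarads = 4.98
  0.0055 millifarads = 0.0055 × 10^3 microfarads = 5.5
  0.0196 millifarads = 0.0196 × 10^3 microfarads = 19.6
  575 microfarads → 575
Sum: 4.98 + 5.5 + 19.6 + 575 = 605.08

605.08 microfarads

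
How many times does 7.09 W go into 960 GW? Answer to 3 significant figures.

(960e9) / (7.09) = 135.4e9

135000000000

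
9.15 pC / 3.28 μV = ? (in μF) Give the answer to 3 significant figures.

(9.15 × 10⁻¹²) / (3.28 × 10⁻⁶) = 2.7896 × 10⁻⁶ F

2.79 μF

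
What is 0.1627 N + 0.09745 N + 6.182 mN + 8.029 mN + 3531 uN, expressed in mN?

277.892 mN

In mN:
  0.1627 N = 0.1627 × 10^3 mN = 162.7
  0.09745 N = 0.09745 × 10^3 mN = 97.45
  6.182 mN → 6.182
  8.029 mN → 8.029
  3531 uN = 3531 × 10^-3 mN = 3.531
Sum: 162.7 + 97.45 + 6.182 + 8.029 + 3.531 = 277.892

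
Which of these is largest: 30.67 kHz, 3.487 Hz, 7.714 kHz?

30.67 kHz

30.67 kHz = 30670 Hz
3.487 Hz = 3.487 Hz
7.714 kHz = 7714 Hz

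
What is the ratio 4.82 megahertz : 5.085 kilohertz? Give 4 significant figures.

947.9

(4.82 × 10⁶) / (5.085 × 10³) = 0.94789 × 10³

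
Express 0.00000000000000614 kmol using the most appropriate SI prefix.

= 6.14e-12 mol; 1e-12 is pico.

6.14 pmol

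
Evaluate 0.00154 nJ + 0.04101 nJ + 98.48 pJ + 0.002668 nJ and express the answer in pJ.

In pJ:
  0.00154 nJ = 0.00154 × 10^3 pJ = 1.54
  0.04101 nJ = 0.04101 × 10^3 pJ = 41.01
  98.48 pJ → 98.48
  0.002668 nJ = 0.002668 × 10^3 pJ = 2.668
Sum: 1.54 + 41.01 + 98.48 + 2.668 = 143.698

143.698 pJ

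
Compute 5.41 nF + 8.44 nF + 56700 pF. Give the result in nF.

70.55 nF

In nF:
  5.41 nF → 5.41
  8.44 nF → 8.44
  56700 pF = 56700 × 10^-3 nF = 56.7
Sum: 5.41 + 8.44 + 56.7 = 70.55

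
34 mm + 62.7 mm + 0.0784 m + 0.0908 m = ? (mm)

265.9 mm

In mm:
  34 mm → 34
  62.7 mm → 62.7
  0.0784 m = 0.0784 × 10³ mm = 78.4
  0.0908 m = 0.0908 × 10³ mm = 90.8
Sum: 34 + 62.7 + 78.4 + 90.8 = 265.9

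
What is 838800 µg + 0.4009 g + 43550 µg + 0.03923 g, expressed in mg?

1322.48 mg

In mg:
  838800 µg = 838800 × 10⁻³ mg = 838.8
  0.4009 g = 0.4009 × 10³ mg = 400.9
  43550 µg = 43550 × 10⁻³ mg = 43.55
  0.03923 g = 0.03923 × 10³ mg = 39.23
Sum: 838.8 + 400.9 + 43.55 + 39.23 = 1322.48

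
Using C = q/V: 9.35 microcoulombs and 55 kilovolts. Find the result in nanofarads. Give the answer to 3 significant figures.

0.170 nanofarads

(9.35e-6) / (55e3) = 0.17e-9 F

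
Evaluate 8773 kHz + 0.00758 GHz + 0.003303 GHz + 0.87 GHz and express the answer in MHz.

In MHz:
  8773 kHz = 8773e-3 MHz = 8.773
  0.00758 GHz = 0.00758e3 MHz = 7.58
  0.003303 GHz = 0.003303e3 MHz = 3.303
  0.87 GHz = 0.87e3 MHz = 870
Sum: 8.773 + 7.58 + 3.303 + 870 = 889.656

889.656 MHz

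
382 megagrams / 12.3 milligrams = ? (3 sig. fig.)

31100000000

(382 × 10^6) / (12.3 × 10^-3) = 31.06 × 10^9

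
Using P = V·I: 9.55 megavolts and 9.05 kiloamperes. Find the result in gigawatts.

9.55 × 10⁶ × 9.05 × 10³ = 86.4275 × 10⁹ W

86.4275 gigawatts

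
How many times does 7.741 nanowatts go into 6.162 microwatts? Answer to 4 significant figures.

796.0

(6.162e-6) / (7.741e-9) = 0.79602e3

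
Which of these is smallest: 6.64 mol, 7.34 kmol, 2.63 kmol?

6.64 mol

6.64 mol = 6.64 mol
7.34 kmol = 7340 mol
2.63 kmol = 2630 mol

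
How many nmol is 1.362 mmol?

1362000 nmol

milli = 10^-3, nano = 10^-9; factor is 10^6.
1.362 × 10^6 = 1362000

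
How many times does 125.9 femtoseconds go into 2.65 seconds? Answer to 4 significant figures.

21050000000000

(2.65) / (125.9 × 10^-15) = 0.021048 × 10^15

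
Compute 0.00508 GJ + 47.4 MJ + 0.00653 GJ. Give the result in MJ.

In MJ:
  0.00508 GJ = 0.00508e3 MJ = 5.08
  47.4 MJ → 47.4
  0.00653 GJ = 0.00653e3 MJ = 6.53
Sum: 5.08 + 47.4 + 6.53 = 59.01

59.01 MJ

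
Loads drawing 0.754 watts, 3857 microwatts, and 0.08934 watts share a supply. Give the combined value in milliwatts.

847.197 milliwatts

In milliwatts:
  0.754 watts = 0.754 × 10³ milliwatts = 754
  3857 microwatts = 3857 × 10⁻³ milliwatts = 3.857
  0.08934 watts = 0.08934 × 10³ milliwatts = 89.34
Sum: 754 + 3.857 + 89.34 = 847.197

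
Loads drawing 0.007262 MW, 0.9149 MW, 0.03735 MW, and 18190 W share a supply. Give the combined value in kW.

In kW:
  0.007262 MW = 0.007262 × 10³ kW = 7.262
  0.9149 MW = 0.9149 × 10³ kW = 914.9
  0.03735 MW = 0.03735 × 10³ kW = 37.35
  18190 W = 18190 × 10⁻³ kW = 18.19
Sum: 7.262 + 914.9 + 37.35 + 18.19 = 977.702

977.702 kW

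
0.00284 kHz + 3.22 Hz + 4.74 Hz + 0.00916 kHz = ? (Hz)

In Hz:
  0.00284 kHz = 0.00284 × 10³ Hz = 2.84
  3.22 Hz → 3.22
  4.74 Hz → 4.74
  0.00916 kHz = 0.00916 × 10³ Hz = 9.16
Sum: 2.84 + 3.22 + 4.74 + 9.16 = 19.96

19.96 Hz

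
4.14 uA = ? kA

0.00000000414 kA

micro = 1e-6, kilo = 1e3; factor is 1e-9.
4.14 × 1e-9 = 0.00000000414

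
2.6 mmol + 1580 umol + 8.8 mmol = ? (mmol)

12.98 mmol

In mmol:
  2.6 mmol → 2.6
  1580 umol = 1580 × 10^-3 mmol = 1.58
  8.8 mmol → 8.8
Sum: 2.6 + 1.58 + 8.8 = 12.98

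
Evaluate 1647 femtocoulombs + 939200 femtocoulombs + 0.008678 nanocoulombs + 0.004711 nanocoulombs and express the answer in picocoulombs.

In picocoulombs:
  1647 femtocoulombs = 1647 × 10⁻³ picocoulombs = 1.647
  939200 femtocoulombs = 939200 × 10⁻³ picocoulombs = 939.2
  0.008678 nanocoulombs = 0.008678 × 10³ picocoulombs = 8.678
  0.004711 nanocoulombs = 0.004711 × 10³ picocoulombs = 4.711
Sum: 1.647 + 939.2 + 8.678 + 4.711 = 954.236

954.236 picocoulombs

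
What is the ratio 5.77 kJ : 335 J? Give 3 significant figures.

(5.77 × 10^3) / (335) = 0.01722 × 10^3

17.2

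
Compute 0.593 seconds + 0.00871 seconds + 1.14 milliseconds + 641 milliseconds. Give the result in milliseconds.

1243.85 milliseconds

In milliseconds:
  0.593 seconds = 0.593 × 10^3 milliseconds = 593
  0.00871 seconds = 0.00871 × 10^3 milliseconds = 8.71
  1.14 milliseconds → 1.14
  641 milliseconds → 641
Sum: 593 + 8.71 + 1.14 + 641 = 1243.85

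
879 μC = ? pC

micro = 10^-6, pico = 10^-12; factor is 10^6.
879 × 10^6 = 879000000

879000000 pC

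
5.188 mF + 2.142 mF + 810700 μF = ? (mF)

In mF:
  5.188 mF → 5.188
  2.142 mF → 2.142
  810700 μF = 810700 × 10^-3 mF = 810.7
Sum: 5.188 + 2.142 + 810.7 = 818.03

818.03 mF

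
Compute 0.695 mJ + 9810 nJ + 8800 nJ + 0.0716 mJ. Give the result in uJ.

785.21 uJ

In uJ:
  0.695 mJ = 0.695e3 uJ = 695
  9810 nJ = 9810e-3 uJ = 9.81
  8800 nJ = 8800e-3 uJ = 8.8
  0.0716 mJ = 0.0716e3 uJ = 71.6
Sum: 695 + 9.81 + 8.8 + 71.6 = 785.21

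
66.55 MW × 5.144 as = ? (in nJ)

66.55e6 × 5.144e-18 = 342.3332e-12 J

0.3423332 nJ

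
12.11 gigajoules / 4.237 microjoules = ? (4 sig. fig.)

(12.11 × 10⁹) / (4.237 × 10⁻⁶) = 2.8582 × 10¹⁵

2858000000000000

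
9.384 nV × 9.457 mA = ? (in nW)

0.088744488 nW

9.384e-9 × 9.457e-3 = 88.744488e-12 W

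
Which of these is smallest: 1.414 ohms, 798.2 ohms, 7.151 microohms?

7.151 microohms

1.414 ohms = 1.414 ohms
798.2 ohms = 798.2 ohms
7.151 microohms = 0.000007151 ohms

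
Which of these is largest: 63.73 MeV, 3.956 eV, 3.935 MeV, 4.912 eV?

63.73 MeV

63.73 MeV = 63730000 eV
3.956 eV = 3.956 eV
3.935 MeV = 3935000 eV
4.912 eV = 4.912 eV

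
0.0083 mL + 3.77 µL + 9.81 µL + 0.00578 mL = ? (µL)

In µL:
  0.0083 mL = 0.0083e3 µL = 8.3
  3.77 µL → 3.77
  9.81 µL → 9.81
  0.00578 mL = 0.00578e3 µL = 5.78
Sum: 8.3 + 3.77 + 9.81 + 5.78 = 27.66

27.66 µL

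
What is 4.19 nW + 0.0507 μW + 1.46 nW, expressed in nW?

56.35 nW

In nW:
  4.19 nW → 4.19
  0.0507 μW = 0.0507 × 10³ nW = 50.7
  1.46 nW → 1.46
Sum: 4.19 + 50.7 + 1.46 = 56.35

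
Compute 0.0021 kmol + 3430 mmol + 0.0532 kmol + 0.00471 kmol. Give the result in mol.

In mol:
  0.0021 kmol = 0.0021 × 10³ mol = 2.1
  3430 mmol = 3430 × 10⁻³ mol = 3.43
  0.0532 kmol = 0.0532 × 10³ mol = 53.2
  0.00471 kmol = 0.00471 × 10³ mol = 4.71
Sum: 2.1 + 3.43 + 53.2 + 4.71 = 63.44

63.44 mol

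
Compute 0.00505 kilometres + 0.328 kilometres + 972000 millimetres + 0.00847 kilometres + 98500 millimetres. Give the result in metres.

1412.02 metres

In metres:
  0.00505 kilometres = 0.00505 × 10^3 metres = 5.05
  0.328 kilometres = 0.328 × 10^3 metres = 328
  972000 millimetres = 972000 × 10^-3 metres = 972
  0.00847 kilometres = 0.00847 × 10^3 metres = 8.47
  98500 millimetres = 98500 × 10^-3 metres = 98.5
Sum: 5.05 + 328 + 972 + 8.47 + 98.5 = 1412.02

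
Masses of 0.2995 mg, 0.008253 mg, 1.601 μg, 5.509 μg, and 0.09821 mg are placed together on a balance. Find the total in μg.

413.073 μg

In μg:
  0.2995 mg = 0.2995e3 μg = 299.5
  0.008253 mg = 0.008253e3 μg = 8.253
  1.601 μg → 1.601
  5.509 μg → 5.509
  0.09821 mg = 0.09821e3 μg = 98.21
Sum: 299.5 + 8.253 + 1.601 + 5.509 + 98.21 = 413.073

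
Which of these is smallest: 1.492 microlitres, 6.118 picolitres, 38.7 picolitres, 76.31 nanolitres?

6.118 picolitres

1.492 microlitres = 0.000001492 litres
6.118 picolitres = 0.000000000006118 litres
38.7 picolitres = 0.0000000000387 litres
76.31 nanolitres = 0.00000007631 litres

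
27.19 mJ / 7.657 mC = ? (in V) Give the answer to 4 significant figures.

3.551 V

(27.19 × 10^-3) / (7.657 × 10^-3) = 3.551 V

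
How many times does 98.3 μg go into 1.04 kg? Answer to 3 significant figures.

10600000

(1.04 × 10³) / (98.3 × 10⁻⁶) = 0.01058 × 10⁹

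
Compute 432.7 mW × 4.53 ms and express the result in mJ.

1.960131 mJ

432.7e-3 × 4.53e-3 = 1960.131e-6 J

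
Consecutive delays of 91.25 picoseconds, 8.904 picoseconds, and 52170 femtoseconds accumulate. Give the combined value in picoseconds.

152.324 picoseconds

In picoseconds:
  91.25 picoseconds → 91.25
  8.904 picoseconds → 8.904
  52170 femtoseconds = 52170 × 10⁻³ picoseconds = 52.17
Sum: 91.25 + 8.904 + 52.17 = 152.324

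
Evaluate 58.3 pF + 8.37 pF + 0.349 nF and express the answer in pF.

415.67 pF

In pF:
  58.3 pF → 58.3
  8.37 pF → 8.37
  0.349 nF = 0.349 × 10^3 pF = 349
Sum: 58.3 + 8.37 + 349 = 415.67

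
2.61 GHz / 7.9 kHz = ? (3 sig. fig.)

(2.61e9) / (7.9e3) = 0.3304e6

330000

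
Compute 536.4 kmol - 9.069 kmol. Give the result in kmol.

527.331 kmol

In kmol:
  536.4 kmol → 536.4
  9.069 kmol → 9.069
Difference: 536.4 - 9.069 = 527.331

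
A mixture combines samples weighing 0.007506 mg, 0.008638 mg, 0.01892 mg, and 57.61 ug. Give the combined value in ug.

In ug:
  0.007506 mg = 0.007506 × 10^3 ug = 7.506
  0.008638 mg = 0.008638 × 10^3 ug = 8.638
  0.01892 mg = 0.01892 × 10^3 ug = 18.92
  57.61 ug → 57.61
Sum: 7.506 + 8.638 + 18.92 + 57.61 = 92.674

92.674 ug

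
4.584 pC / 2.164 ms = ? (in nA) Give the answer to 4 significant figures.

2.118 nA

(4.584 × 10^-12) / (2.164 × 10^-3) = 2.1183 × 10^-9 A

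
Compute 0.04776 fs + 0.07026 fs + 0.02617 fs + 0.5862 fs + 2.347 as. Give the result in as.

732.737 as

In as:
  0.04776 fs = 0.04776e3 as = 47.76
  0.07026 fs = 0.07026e3 as = 70.26
  0.02617 fs = 0.02617e3 as = 26.17
  0.5862 fs = 0.5862e3 as = 586.2
  2.347 as → 2.347
Sum: 47.76 + 70.26 + 26.17 + 586.2 + 2.347 = 732.737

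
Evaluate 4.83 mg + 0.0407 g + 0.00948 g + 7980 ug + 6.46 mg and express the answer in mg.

69.45 mg

In mg:
  4.83 mg → 4.83
  0.0407 g = 0.0407 × 10^3 mg = 40.7
  0.00948 g = 0.00948 × 10^3 mg = 9.48
  7980 ug = 7980 × 10^-3 mg = 7.98
  6.46 mg → 6.46
Sum: 4.83 + 40.7 + 9.48 + 7.98 + 6.46 = 69.45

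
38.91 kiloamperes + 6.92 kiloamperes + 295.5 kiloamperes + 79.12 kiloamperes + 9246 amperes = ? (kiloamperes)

In kiloamperes:
  38.91 kiloamperes → 38.91
  6.92 kiloamperes → 6.92
  295.5 kiloamperes → 295.5
  79.12 kiloamperes → 79.12
  9246 amperes = 9246 × 10^-3 kiloamperes = 9.246
Sum: 38.91 + 6.92 + 295.5 + 79.12 + 9.246 = 429.696

429.696 kiloamperes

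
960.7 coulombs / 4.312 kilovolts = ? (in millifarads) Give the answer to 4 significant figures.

222.8 millifarads

(960.7) / (4.312 × 10³) = 222.797 × 10⁻³ F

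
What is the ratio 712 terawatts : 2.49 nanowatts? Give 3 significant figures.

(712e12) / (2.49e-9) = 285.9e21

286000000000000000000000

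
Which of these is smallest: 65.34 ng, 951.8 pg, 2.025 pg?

2.025 pg

65.34 ng = 0.00000006534 g
951.8 pg = 0.0000000009518 g
2.025 pg = 0.000000000002025 g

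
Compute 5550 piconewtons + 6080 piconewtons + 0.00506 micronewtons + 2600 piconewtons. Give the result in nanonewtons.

In nanonewtons:
  5550 piconewtons = 5550e-3 nanonewtons = 5.55
  6080 piconewtons = 6080e-3 nanonewtons = 6.08
  0.00506 micronewtons = 0.00506e3 nanonewtons = 5.06
  2600 piconewtons = 2600e-3 nanonewtons = 2.6
Sum: 5.55 + 6.08 + 5.06 + 2.6 = 19.29

19.29 nanonewtons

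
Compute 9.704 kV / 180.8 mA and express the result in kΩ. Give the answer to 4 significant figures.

53.67 kΩ

(9.704 × 10³) / (180.8 × 10⁻³) = 0.0536726 × 10⁶ Ω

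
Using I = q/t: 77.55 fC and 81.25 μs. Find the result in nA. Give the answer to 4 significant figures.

0.9545 nA

(77.55 × 10⁻¹⁵) / (81.25 × 10⁻⁶) = 0.954462 × 10⁻⁹ A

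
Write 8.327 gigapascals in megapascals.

giga = 1e9, mega = 1e6; factor is 1e3.
8.327 × 1e3 = 8327

8327 megapascals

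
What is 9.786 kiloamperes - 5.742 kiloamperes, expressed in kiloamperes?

4.044 kiloamperes

In kiloamperes:
  9.786 kiloamperes → 9.786
  5.742 kiloamperes → 5.742
Difference: 9.786 - 5.742 = 4.044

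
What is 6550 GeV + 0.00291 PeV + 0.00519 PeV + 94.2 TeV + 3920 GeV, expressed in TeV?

112.77 TeV

In TeV:
  6550 GeV = 6550 × 10^-3 TeV = 6.55
  0.00291 PeV = 0.00291 × 10^3 TeV = 2.91
  0.00519 PeV = 0.00519 × 10^3 TeV = 5.19
  94.2 TeV → 94.2
  3920 GeV = 3920 × 10^-3 TeV = 3.92
Sum: 6.55 + 2.91 + 5.19 + 94.2 + 3.92 = 112.77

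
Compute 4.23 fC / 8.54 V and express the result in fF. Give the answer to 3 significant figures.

0.495 fF

(4.23e-15) / (8.54) = 0.49532e-15 F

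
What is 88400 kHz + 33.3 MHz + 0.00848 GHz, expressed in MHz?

130.18 MHz

In MHz:
  88400 kHz = 88400 × 10⁻³ MHz = 88.4
  33.3 MHz → 33.3
  0.00848 GHz = 0.00848 × 10³ MHz = 8.48
Sum: 88.4 + 33.3 + 8.48 = 130.18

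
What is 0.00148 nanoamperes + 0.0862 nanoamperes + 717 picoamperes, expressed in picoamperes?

804.68 picoamperes

In picoamperes:
  0.00148 nanoamperes = 0.00148 × 10^3 picoamperes = 1.48
  0.0862 nanoamperes = 0.0862 × 10^3 picoamperes = 86.2
  717 picoamperes → 717
Sum: 1.48 + 86.2 + 717 = 804.68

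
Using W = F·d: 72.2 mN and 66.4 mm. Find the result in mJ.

4.79408 mJ

72.2 × 10^-3 × 66.4 × 10^-3 = 4794.08 × 10^-6 J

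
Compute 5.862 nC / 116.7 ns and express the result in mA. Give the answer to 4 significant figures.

(5.862 × 10^-9) / (116.7 × 10^-9) = 0.0502314 A

50.23 mA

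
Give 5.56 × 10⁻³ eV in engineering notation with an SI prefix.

5.56 meV

= 5.56 × 10⁻³ eV; 10⁻³ is milli.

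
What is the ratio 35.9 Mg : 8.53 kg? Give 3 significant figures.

(35.9 × 10^6) / (8.53 × 10^3) = 4.209 × 10^3

4210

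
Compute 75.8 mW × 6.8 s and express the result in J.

0.51544 J

75.8 × 10^-3 × 6.8 = 515.44 × 10^-3 J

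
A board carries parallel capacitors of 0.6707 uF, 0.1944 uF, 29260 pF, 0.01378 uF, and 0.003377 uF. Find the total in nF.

In nF:
  0.6707 uF = 0.6707 × 10^3 nF = 670.7
  0.1944 uF = 0.1944 × 10^3 nF = 194.4
  29260 pF = 29260 × 10^-3 nF = 29.26
  0.01378 uF = 0.01378 × 10^3 nF = 13.78
  0.003377 uF = 0.003377 × 10^3 nF = 3.377
Sum: 670.7 + 194.4 + 29.26 + 13.78 + 3.377 = 911.517

911.517 nF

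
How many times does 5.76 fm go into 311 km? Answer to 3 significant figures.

54000000000000000000

(311e3) / (5.76e-15) = 53.99e18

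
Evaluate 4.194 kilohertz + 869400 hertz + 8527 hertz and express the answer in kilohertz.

In kilohertz:
  4.194 kilohertz → 4.194
  869400 hertz = 869400 × 10⁻³ kilohertz = 869.4
  8527 hertz = 8527 × 10⁻³ kilohertz = 8.527
Sum: 4.194 + 869.4 + 8.527 = 882.121

882.121 kilohertz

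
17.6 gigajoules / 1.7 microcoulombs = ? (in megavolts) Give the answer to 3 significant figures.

10400000000 megavolts

(17.6e9) / (1.7e-6) = 10.353e15 V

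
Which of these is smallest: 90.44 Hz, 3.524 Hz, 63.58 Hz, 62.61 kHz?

90.44 Hz = 90.44 Hz
3.524 Hz = 3.524 Hz
63.58 Hz = 63.58 Hz
62.61 kHz = 62610 Hz

3.524 Hz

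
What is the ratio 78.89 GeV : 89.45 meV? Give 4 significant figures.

881900000000

(78.89 × 10^9) / (89.45 × 10^-3) = 0.88195 × 10^12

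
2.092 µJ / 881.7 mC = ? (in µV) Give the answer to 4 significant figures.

(2.092e-6) / (881.7e-3) = 0.00237269e-3 V

2.373 µV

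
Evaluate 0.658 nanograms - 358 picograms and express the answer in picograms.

In picograms:
  0.658 nanograms = 0.658 × 10³ picograms = 658
  358 picograms → 358
Difference: 658 - 358 = 300

300 picograms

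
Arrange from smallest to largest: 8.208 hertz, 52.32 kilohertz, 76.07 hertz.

8.208 hertz = 8.208 hertz
52.32 kilohertz = 52320 hertz
76.07 hertz = 76.07 hertz

8.208 hertz < 76.07 hertz < 52.32 kilohertz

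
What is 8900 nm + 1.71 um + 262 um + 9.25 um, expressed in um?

281.86 um

In um:
  8900 nm = 8900 × 10⁻³ um = 8.9
  1.71 um → 1.71
  262 um → 262
  9.25 um → 9.25
Sum: 8.9 + 1.71 + 262 + 9.25 = 281.86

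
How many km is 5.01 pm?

0.00000000000000501 km

pico = 10⁻¹², kilo = 10³; factor is 10⁻¹⁵.
5.01 × 10⁻¹⁵ = 0.00000000000000501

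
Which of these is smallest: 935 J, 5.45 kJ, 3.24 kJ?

935 J = 935 J
5.45 kJ = 5450 J
3.24 kJ = 3240 J

935 J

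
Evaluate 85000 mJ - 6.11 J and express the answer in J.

In J:
  85000 mJ = 85000 × 10^-3 J = 85
  6.11 J → 6.11
Difference: 85 - 6.11 = 78.89

78.89 J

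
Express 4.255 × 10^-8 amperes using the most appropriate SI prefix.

42.55 nanoamperes

= 42.55 × 10^-9 amperes; 10^-9 is nano.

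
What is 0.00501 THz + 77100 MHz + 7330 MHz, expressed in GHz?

89.44 GHz

In GHz:
  0.00501 THz = 0.00501e3 GHz = 5.01
  77100 MHz = 77100e-3 GHz = 77.1
  7330 MHz = 7330e-3 GHz = 7.33
Sum: 5.01 + 77.1 + 7.33 = 89.44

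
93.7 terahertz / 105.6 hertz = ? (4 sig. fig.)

(93.7 × 10¹²) / (105.6) = 0.88731 × 10¹²

887300000000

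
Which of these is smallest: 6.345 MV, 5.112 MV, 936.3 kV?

6.345 MV = 6345000 V
5.112 MV = 5112000 V
936.3 kV = 936300 V

936.3 kV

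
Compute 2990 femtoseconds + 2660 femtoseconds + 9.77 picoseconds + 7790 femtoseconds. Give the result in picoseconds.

23.21 picoseconds

In picoseconds:
  2990 femtoseconds = 2990 × 10⁻³ picoseconds = 2.99
  2660 femtoseconds = 2660 × 10⁻³ picoseconds = 2.66
  9.77 picoseconds → 9.77
  7790 femtoseconds = 7790 × 10⁻³ picoseconds = 7.79
Sum: 2.99 + 2.66 + 9.77 + 7.79 = 23.21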